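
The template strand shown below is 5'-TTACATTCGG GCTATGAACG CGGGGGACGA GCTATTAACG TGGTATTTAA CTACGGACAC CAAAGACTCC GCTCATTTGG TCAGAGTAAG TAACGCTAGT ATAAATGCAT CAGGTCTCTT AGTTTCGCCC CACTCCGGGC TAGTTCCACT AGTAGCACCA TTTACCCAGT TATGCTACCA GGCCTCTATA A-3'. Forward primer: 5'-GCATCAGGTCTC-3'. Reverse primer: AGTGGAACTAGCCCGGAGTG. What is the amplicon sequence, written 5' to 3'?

5'-GCATCAGGTCTCTTAGTTTCGCCCCACTCCGGGCTAGTTCCACT-3'

Forward primer GCATCAGGTCTC is found on the top strand at positions 107–118.
Taking the reverse complement of AGTGGAACTAGCCCGGAGTG gives CACTCCGGGCTAGTTCCACT, found at positions 131–150 on the template; the primer anneals here to the top strand with its 3' end pointing upstream.
The product is the template from position 107 through 150 (44 bp).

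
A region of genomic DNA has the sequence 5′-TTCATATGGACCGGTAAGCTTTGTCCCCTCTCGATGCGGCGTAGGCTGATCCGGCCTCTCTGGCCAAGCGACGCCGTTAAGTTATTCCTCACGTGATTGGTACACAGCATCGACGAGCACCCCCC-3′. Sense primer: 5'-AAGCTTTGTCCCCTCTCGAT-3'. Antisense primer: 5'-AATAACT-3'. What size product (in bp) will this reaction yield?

71 bp

Scanning the template, AAGCTTTGTCCCCTCTCGAT occurs at positions 16–35; this primer anneals to the bottom strand there with its 3' end pointing downstream.
The reverse primer's reverse complement is AGTTATT, which matches the template at positions 80–86.
Amplicon spans positions 16–86: 71 bp.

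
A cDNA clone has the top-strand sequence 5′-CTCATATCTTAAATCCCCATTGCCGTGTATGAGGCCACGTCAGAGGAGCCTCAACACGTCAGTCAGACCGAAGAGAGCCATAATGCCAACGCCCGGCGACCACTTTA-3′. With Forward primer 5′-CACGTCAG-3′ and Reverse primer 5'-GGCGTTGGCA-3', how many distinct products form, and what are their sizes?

The forward primer CACGTCAG matches the top strand at positions 36–43, 55–62.
The reverse primer's reverse complement is TGCCAACGCC, matching at positions 84–93.
Each forward site pairs with the reverse site to give a product ending at position 93: sizes 58, 39 bp.

Two products: 58 bp, 39 bp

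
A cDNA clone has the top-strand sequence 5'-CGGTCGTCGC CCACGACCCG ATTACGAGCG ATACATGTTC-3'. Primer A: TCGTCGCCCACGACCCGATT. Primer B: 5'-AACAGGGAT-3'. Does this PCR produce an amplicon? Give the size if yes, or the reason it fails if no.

Primer B (AACAGGGAT) does not match the top strand, and its reverse complement ATCCCTGTT does not match either.
With no annealing site for primer B, no amplification occurs.

No product — primer B has no binding site in the template.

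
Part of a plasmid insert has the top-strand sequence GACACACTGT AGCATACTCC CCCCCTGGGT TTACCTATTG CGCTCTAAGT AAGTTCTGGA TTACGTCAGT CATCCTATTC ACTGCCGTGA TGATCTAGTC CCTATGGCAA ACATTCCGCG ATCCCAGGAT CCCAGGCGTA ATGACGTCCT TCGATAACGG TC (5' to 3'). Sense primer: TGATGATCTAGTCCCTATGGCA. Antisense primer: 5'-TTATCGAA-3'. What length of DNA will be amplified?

70 bp

The forward primer matches the template at positions 88–109.
Reverse complement of the reverse primer: TTCGATAA. This occurs on the top strand at positions 150–157.
Amplicon spans positions 88–157: 70 bp.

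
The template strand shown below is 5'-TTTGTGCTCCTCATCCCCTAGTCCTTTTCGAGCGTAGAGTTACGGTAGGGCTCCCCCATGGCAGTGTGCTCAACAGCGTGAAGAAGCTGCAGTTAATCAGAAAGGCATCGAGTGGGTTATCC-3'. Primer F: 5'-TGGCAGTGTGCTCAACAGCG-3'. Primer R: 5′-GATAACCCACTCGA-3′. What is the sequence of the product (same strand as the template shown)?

The forward primer matches the template at positions 59–78.
Taking the reverse complement of GATAACCCACTCGA gives TCGAGTGGGTTATC, found at positions 108–121 on the template; the primer anneals here to the top strand with its 3' end pointing upstream.
The product is the template from position 59 through 121 (63 bp).

5'-TGGCAGTGTGCTCAACAGCGTGAAGAAGCTGCAGTTAATCAGAAAGGCATCGAGTGGGTTATC-3'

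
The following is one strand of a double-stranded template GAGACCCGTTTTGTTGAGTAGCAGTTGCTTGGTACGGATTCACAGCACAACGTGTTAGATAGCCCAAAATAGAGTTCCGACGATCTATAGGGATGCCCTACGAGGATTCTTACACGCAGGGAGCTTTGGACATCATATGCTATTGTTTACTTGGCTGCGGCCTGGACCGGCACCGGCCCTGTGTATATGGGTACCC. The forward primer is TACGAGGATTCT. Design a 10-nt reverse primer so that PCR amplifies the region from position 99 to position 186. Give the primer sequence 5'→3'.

5'-ATACACAGGG-3'

The product's 3' end on the top strand is position 186.
The reverse primer anneals to the top strand over positions 177–186, i.e. to CCCTGTGTAT.
Its sequence written 5'→3' is the reverse complement: ATACACAGGG.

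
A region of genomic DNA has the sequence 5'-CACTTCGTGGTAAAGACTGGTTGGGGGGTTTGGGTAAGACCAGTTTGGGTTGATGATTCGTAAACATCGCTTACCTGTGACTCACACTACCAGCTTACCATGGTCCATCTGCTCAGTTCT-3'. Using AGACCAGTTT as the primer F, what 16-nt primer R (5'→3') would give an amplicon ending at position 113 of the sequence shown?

5'-AGCAGATGGACCATGG-3'

The forward primer binds at positions 37–46; the product's 3' end on the top strand is position 113.
The reverse primer anneals to the top strand over positions 98–113, i.e. to CCATGGTCCATCTGCT.
Its sequence written 5'→3' is the reverse complement: AGCAGATGGACCATGG.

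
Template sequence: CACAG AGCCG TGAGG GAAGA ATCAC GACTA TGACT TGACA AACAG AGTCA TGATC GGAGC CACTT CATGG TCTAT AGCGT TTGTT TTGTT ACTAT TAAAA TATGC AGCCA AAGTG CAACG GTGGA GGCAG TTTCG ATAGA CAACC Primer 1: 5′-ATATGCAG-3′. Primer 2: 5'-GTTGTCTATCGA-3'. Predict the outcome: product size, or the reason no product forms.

Yes — a 45 bp product.

Primer 1 (ATATGCAG) matches the top strand at positions 100–107; it acts as a forward primer.
Primer 2's reverse complement is TCGATAGACAAC, matching the top strand at positions 133–144; it acts as a reverse primer.
The 3' ends face each other across positions 100–144, giving a 45 bp product.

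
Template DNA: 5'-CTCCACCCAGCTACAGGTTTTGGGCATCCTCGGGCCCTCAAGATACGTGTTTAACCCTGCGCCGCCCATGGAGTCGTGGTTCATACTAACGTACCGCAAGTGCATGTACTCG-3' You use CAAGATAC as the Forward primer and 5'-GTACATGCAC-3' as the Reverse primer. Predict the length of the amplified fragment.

Scanning the template, CAAGATAC occurs at positions 39–46; this primer anneals to the bottom strand there with its 3' end pointing downstream.
The reverse primer's reverse complement is GTGCATGTAC, which matches the template at positions 100–109.
The product runs from position 39 to position 109, so its length is 109 − 39 + 1 = 71 bp.

71 bp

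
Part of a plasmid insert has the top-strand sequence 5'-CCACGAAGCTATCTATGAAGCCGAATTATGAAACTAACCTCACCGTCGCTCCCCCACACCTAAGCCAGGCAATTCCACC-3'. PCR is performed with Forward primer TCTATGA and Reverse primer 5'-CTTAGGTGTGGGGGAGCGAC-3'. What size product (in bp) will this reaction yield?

Forward primer TCTATGA is found on the top strand at positions 12–18.
Reverse complement of the reverse primer: GTCGCTCCCCCACACCTAAG. This occurs on the top strand at positions 45–64.
Amplicon spans positions 12–64: 53 bp.

53 bp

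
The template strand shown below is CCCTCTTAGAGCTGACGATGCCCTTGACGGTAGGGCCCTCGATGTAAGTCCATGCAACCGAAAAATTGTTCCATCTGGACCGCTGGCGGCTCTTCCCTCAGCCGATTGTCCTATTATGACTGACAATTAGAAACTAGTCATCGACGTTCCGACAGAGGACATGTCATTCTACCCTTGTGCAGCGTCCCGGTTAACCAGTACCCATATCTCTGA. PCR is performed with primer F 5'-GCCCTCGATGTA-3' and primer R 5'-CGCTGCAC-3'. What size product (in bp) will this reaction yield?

Scanning the template, GCCCTCGATGTA occurs at positions 35–46; this primer anneals to the bottom strand there with its 3' end pointing downstream.
Reverse complement of the reverse primer: GTGCAGCG. This occurs on the top strand at positions 177–184.
The product runs from position 35 to position 184, so its length is 184 − 35 + 1 = 150 bp.

150 bp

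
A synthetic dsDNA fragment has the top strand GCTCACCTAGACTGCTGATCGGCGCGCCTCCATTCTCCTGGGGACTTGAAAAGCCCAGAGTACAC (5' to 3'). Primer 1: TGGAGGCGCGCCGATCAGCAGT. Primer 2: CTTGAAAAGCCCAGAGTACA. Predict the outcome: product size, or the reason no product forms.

No product — the primers' 3' ends point away from each other.

Primer 1 (TGGAGGCGCGCCGATCAGCAGT) has reverse complement ACTGCTGATCGGCGCGCCTCCA, which matches the top strand at positions 11–32; primer 1 anneals to the top strand there with its 3' end pointing upstream toward position 11.
Primer 2 (CTTGAAAAGCCCAGAGTACA) matches the top strand directly at positions 45–64; it anneals to the bottom strand with its 3' end pointing downstream toward position 64.
The 3' ends diverge (primer 1 extends toward position 1, primer 2 toward position 65), so the primers never converge on a shared product.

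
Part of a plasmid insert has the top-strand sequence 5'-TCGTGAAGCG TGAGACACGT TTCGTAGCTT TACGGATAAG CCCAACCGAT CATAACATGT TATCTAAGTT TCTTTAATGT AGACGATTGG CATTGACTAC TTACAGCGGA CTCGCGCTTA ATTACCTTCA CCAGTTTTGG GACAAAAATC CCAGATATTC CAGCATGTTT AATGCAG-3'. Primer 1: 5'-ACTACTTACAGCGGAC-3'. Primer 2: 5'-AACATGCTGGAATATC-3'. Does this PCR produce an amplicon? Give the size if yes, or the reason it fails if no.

Yes — a 74 bp product.

Primer 1 (ACTACTTACAGCGGAC) matches the top strand at positions 96–111; it acts as a forward primer.
Primer 2's reverse complement is GATATTCCAGCATGTT, matching the top strand at positions 154–169; it acts as a reverse primer.
The 3' ends face each other across positions 96–169, giving a 74 bp product.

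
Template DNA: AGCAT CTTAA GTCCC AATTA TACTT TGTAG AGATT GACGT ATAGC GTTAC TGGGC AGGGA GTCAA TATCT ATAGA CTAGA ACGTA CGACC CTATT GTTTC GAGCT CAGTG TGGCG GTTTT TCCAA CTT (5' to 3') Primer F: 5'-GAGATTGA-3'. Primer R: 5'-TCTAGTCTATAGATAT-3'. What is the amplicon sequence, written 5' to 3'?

5'-GAGATTGACGTATAGCGTTACTGGGCAGGGAGTCAATATCTATAGACTAGA-3'

The forward primer matches the template at positions 30–37.
The reverse primer's reverse complement is ATATCTATAGACTAGA, which matches the template at positions 65–80.
The product is the template from position 30 through 80 (51 bp).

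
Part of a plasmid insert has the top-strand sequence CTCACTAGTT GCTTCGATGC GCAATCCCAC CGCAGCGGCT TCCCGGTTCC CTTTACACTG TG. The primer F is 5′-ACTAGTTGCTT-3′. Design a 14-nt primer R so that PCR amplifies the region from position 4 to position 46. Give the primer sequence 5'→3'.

The product's 3' end on the top strand is position 46.
The reverse primer anneals to the top strand over positions 33–46, i.e. to CAGCGGCTTCCCGG.
Its sequence written 5'→3' is the reverse complement: CCGGGAAGCCGCTG.

5'-CCGGGAAGCCGCTG-3'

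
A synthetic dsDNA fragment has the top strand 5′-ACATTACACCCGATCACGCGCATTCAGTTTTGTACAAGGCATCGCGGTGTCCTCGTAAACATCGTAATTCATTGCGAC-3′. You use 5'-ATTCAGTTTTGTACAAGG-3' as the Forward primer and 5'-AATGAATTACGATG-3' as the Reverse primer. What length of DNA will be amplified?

52 bp

Scanning the template, ATTCAGTTTTGTACAAGG occurs at positions 22–39; this primer anneals to the bottom strand there with its 3' end pointing downstream.
Taking the reverse complement of AATGAATTACGATG gives CATCGTAATTCATT, found at positions 60–73 on the template; the primer anneals here to the top strand with its 3' end pointing upstream.
Product length = (reverse-primer end) − (forward-primer start) + 1 = 73 − 22 + 1 = 52 bp.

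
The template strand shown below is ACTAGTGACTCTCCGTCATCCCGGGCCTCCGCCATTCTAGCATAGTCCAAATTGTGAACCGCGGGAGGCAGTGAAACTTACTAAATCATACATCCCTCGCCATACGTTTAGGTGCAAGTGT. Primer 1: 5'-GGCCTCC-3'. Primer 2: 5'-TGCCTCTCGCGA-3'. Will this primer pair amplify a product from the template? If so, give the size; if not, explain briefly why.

Primer 2 (TGCCTCTCGCGA) does not match the top strand, and its reverse complement TCGCGAGAGGCA does not match either.
With no annealing site for primer 2, no amplification occurs.

No product — primer 2 has no binding site in the template.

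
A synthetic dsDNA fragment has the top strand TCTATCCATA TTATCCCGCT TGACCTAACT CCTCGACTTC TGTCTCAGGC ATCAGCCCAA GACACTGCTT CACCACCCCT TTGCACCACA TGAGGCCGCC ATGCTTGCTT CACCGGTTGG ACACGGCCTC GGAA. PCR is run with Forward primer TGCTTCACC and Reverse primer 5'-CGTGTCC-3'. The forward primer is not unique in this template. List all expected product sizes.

The forward primer TGCTTCACC matches the top strand at positions 66–74, 106–114.
The reverse primer's reverse complement is GGACACG, matching at positions 119–125.
Each forward site pairs with the reverse site to give a product ending at position 125: sizes 60, 20 bp.

60 bp, 20 bp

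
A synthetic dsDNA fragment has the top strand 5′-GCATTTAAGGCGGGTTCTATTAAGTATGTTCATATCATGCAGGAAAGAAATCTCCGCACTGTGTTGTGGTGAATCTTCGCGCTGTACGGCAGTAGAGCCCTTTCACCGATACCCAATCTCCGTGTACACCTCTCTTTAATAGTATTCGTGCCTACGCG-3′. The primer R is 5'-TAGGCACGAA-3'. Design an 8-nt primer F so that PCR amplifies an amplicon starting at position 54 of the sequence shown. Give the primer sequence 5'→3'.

5'-CCGCACTG-3'

The reverse primer's reverse complement TTCGTGCCTA matches the template at positions 145–154; the product starts at position 54.
The forward primer is identical to the top strand over positions 54–61: CCGCACTG.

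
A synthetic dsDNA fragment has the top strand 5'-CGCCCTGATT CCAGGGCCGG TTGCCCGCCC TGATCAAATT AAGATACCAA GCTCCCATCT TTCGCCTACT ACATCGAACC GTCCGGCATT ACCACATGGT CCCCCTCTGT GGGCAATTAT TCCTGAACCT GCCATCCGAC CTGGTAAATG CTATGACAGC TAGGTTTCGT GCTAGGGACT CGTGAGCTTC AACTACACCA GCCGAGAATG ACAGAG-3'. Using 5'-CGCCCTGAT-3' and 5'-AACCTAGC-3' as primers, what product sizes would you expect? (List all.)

166 bp, 141 bp

The forward primer CGCCCTGAT matches the top strand at positions 1–9, 26–34.
The reverse primer's reverse complement is GCTAGGTT, matching at positions 159–166.
Each forward site pairs with the reverse site to give a product ending at position 166: sizes 166, 141 bp.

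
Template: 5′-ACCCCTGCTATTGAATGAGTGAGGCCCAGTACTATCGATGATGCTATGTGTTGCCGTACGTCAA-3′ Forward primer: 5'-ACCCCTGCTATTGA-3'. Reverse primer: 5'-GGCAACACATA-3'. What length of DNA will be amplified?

Scanning the template, ACCCCTGCTATTGA occurs at positions 1–14; this primer anneals to the bottom strand there with its 3' end pointing downstream.
The reverse primer's reverse complement is TATGTGTTGCC, which matches the template at positions 45–55.
The product runs from position 1 to position 55, so its length is 55 − 1 + 1 = 55 bp.

55 bp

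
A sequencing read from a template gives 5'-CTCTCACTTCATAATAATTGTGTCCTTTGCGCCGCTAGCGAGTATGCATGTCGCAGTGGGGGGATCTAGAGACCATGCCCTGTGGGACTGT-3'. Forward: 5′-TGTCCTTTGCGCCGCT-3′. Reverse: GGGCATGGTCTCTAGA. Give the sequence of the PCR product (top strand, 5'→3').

5'-TGTCCTTTGCGCCGCTAGCGAGTATGCATGTCGCAGTGGGGGGATCTAGAGACCATGCCC-3'

The forward primer matches the template at positions 21–36.
Taking the reverse complement of GGGCATGGTCTCTAGA gives TCTAGAGACCATGCCC, found at positions 65–80 on the template; the primer anneals here to the top strand with its 3' end pointing upstream.
The product is the template from position 21 through 80 (60 bp).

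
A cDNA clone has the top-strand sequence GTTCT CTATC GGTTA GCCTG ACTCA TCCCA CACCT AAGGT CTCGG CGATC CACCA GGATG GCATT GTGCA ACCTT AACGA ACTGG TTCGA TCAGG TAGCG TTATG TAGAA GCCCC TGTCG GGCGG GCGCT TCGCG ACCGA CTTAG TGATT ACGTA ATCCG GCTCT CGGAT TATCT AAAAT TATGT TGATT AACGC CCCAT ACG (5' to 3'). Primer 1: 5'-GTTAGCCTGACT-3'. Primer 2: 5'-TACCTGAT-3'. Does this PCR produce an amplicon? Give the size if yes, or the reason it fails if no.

Primer 1 (GTTAGCCTGACT) matches the top strand at positions 12–23; it acts as a forward primer.
Primer 2's reverse complement is ATCAGGTA, matching the top strand at positions 90–97; it acts as a reverse primer.
The 3' ends face each other across positions 12–97, giving an 86 bp product.

Yes — an 86 bp product.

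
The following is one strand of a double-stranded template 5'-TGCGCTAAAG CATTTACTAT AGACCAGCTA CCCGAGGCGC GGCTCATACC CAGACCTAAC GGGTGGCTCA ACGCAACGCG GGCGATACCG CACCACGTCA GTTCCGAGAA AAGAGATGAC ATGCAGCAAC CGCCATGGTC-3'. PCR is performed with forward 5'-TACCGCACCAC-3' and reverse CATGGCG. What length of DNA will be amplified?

The forward primer matches the template at positions 86–96.
Taking the reverse complement of CATGGCG gives CGCCATG, found at positions 131–137 on the template; the primer anneals here to the top strand with its 3' end pointing upstream.
Product length = (reverse-primer end) − (forward-primer start) + 1 = 137 − 86 + 1 = 52 bp.

52 bp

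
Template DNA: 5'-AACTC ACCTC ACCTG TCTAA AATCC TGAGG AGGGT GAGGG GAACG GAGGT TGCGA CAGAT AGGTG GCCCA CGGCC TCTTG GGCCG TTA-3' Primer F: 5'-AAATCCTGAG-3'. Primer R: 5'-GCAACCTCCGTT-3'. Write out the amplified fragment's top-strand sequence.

5'-AAATCCTGAGGAGGGTGAGGGGAACGGAGGTTGC-3'

Scanning the template, AAATCCTGAG occurs at positions 20–29; this primer anneals to the bottom strand there with its 3' end pointing downstream.
The reverse primer's reverse complement is AACGGAGGTTGC, which matches the template at positions 42–53.
The product is the template from position 20 through 53 (34 bp).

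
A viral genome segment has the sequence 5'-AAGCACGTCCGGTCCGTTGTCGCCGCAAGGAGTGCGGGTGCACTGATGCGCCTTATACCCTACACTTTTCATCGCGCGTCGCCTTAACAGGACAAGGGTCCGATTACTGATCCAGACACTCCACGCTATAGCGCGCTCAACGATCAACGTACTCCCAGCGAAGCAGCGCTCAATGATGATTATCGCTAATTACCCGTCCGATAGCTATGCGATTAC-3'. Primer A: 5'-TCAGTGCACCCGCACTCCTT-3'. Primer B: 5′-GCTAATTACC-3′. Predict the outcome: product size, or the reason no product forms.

Primer A (TCAGTGCACCCGCACTCCTT) has reverse complement AAGGAGTGCGGGTGCACTGA, which matches the top strand at positions 27–46; primer A anneals to the top strand there with its 3' end pointing upstream toward position 27.
Primer B (GCTAATTACC) matches the top strand directly at positions 185–194; it anneals to the bottom strand with its 3' end pointing downstream toward position 194.
The 3' ends diverge (primer A extends toward position 1, primer B toward position 216), so the primers never converge on a shared product.

No product — the primers' 3' ends point away from each other.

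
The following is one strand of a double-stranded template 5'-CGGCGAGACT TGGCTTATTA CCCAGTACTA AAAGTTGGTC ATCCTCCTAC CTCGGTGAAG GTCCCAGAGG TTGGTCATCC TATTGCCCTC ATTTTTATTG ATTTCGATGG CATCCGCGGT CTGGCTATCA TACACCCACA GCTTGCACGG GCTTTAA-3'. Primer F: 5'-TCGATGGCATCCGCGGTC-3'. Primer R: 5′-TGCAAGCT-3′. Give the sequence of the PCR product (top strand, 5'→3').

The forward primer matches the template at positions 104–121.
Taking the reverse complement of TGCAAGCT gives AGCTTGCA, found at positions 140–147 on the template; the primer anneals here to the top strand with its 3' end pointing upstream.
The product is the template from position 104 through 147 (44 bp).

5'-TCGATGGCATCCGCGGTCTGGCTATCATACACCCACAGCTTGCA-3'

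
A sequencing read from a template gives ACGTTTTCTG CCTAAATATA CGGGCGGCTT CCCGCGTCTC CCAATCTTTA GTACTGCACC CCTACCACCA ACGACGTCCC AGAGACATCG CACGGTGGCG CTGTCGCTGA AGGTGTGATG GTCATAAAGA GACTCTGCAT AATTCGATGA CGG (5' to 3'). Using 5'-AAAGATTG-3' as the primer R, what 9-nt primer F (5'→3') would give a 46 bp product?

The reverse primer's reverse complement CAATCTTT matches the template at positions 42–49, so the product ends at position 49.
A 46 bp product then starts at position 49 − 46 + 1 = 4.
The forward primer is identical to the top strand there: TTTTCTGCC.

5'-TTTTCTGCC-3'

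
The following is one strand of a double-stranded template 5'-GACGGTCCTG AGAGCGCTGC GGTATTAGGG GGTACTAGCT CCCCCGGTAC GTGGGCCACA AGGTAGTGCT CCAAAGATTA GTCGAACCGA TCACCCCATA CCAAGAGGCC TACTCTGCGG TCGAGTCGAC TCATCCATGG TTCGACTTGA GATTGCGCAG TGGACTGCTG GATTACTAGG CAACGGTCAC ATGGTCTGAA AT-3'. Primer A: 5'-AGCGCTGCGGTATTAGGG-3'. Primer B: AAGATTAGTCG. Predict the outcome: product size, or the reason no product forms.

No product — both primers anneal to the same strand and extend in the same direction.

Primer A (AGCGCTGCGGTATTAGGG) matches the top strand at positions 13–30 (3' end points downstream).
Primer B (AAGATTAGTCG) also matches the top strand directly, at positions 74–84 — its reverse complement CGACTAATCTT is not present.
Both primers anneal to the bottom strand with 3' ends pointing the same way, so neither can prime synthesis back toward the other.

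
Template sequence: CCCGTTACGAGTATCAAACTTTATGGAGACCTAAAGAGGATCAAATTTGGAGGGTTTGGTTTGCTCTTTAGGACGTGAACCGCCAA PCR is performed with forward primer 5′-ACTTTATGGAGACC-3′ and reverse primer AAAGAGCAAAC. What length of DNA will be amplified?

Forward primer ACTTTATGGAGACC is found on the top strand at positions 18–31.
Taking the reverse complement of AAAGAGCAAAC gives GTTTGCTCTTT, found at positions 59–69 on the template; the primer anneals here to the top strand with its 3' end pointing upstream.
Amplicon spans positions 18–69: 52 bp.

52 bp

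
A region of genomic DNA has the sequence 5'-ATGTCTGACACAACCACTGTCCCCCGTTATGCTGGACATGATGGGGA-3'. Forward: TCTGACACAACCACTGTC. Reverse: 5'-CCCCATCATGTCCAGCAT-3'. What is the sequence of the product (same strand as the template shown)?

5'-TCTGACACAACCACTGTCCCCCGTTATGCTGGACATGATGGGG-3'

The forward primer matches the template at positions 4–21.
Taking the reverse complement of CCCCATCATGTCCAGCAT gives ATGCTGGACATGATGGGG, found at positions 29–46 on the template; the primer anneals here to the top strand with its 3' end pointing upstream.
The product is the template from position 4 through 46 (43 bp).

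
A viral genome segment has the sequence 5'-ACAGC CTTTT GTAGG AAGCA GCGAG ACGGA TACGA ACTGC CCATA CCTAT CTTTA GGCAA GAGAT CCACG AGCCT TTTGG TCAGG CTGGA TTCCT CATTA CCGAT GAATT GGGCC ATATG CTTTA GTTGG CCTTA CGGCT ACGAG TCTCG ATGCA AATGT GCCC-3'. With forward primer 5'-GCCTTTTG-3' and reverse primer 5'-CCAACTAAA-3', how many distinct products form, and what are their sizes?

The forward primer GCCTTTTG matches the top strand at positions 4–11, 72–79.
The reverse primer's reverse complement is TTTAGTTGG, matching at positions 122–130.
Each forward site pairs with the reverse site to give a product ending at position 130: sizes 127, 59 bp.

Two products: 127 bp, 59 bp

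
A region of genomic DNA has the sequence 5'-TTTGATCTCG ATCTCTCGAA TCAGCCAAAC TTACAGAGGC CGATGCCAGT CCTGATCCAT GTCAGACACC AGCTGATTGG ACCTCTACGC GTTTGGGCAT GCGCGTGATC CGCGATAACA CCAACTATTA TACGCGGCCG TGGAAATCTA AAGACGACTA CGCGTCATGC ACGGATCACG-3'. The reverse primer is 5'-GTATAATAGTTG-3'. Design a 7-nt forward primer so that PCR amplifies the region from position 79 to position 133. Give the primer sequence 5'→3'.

The reverse primer's reverse complement CAACTATTATAC matches the template at positions 122–133; the product starts at position 79.
The forward primer is identical to the top strand over positions 79–85: GGACCTC.

5'-GGACCTC-3'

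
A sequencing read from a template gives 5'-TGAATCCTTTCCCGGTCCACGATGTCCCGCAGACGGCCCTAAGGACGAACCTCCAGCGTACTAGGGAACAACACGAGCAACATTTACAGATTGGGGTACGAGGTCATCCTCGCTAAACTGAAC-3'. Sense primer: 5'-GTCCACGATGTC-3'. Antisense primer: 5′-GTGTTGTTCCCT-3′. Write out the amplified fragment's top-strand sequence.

5'-GTCCACGATGTCCCGCAGACGGCCCTAAGGACGAACCTCCAGCGTACTAGGGAACAACAC-3'

The forward primer matches the template at positions 15–26.
The reverse primer's reverse complement is AGGGAACAACAC, which matches the template at positions 63–74.
The product is the template from position 15 through 74 (60 bp).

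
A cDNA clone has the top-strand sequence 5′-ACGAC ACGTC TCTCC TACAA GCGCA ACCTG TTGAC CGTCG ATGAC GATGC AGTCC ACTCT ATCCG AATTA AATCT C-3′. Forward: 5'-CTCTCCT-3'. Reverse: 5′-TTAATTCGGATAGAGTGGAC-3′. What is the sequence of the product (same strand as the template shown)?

5'-CTCTCCTACAAGCGCAACCTGTTGACCGTCGATGACGATGCAGTCCACTCTATCCGAATTAA-3'

The forward primer matches the template at positions 10–16.
Reverse complement of the reverse primer: GTCCACTCTATCCGAATTAA. This occurs on the top strand at positions 52–71.
The product is the template from position 10 through 71 (62 bp).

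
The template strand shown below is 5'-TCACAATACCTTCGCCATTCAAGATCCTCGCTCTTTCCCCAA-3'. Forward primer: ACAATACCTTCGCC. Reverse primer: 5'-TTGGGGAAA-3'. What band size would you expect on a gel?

Scanning the template, ACAATACCTTCGCC occurs at positions 3–16; this primer anneals to the bottom strand there with its 3' end pointing downstream.
The reverse primer's reverse complement is TTTCCCCAA, which matches the template at positions 34–42.
Amplicon spans positions 3–42: 40 bp.

40 bp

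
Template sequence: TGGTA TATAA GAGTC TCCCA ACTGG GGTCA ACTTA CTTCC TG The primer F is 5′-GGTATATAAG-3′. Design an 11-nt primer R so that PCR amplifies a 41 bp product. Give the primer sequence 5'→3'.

5'-CAGGAAGTAAG-3'

The forward primer binds at positions 2–11, so a 41 bp product ends at position 2 + 41 − 1 = 42.
The reverse primer anneals to the top strand over positions 32–42, i.e. to CTTACTTCCTG.
Its sequence written 5'→3' is the reverse complement: CAGGAAGTAAG.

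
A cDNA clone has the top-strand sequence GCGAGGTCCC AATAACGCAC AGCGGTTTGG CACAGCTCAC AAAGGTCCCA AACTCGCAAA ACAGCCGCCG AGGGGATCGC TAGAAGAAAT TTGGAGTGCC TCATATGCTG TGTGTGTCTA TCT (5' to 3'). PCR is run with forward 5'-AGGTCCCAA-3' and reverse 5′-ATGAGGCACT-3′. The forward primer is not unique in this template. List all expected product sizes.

101 bp, 62 bp

The forward primer AGGTCCCAA matches the top strand at positions 4–12, 43–51.
The reverse primer's reverse complement is AGTGCCTCAT, matching at positions 95–104.
Each forward site pairs with the reverse site to give a product ending at position 104: sizes 101, 62 bp.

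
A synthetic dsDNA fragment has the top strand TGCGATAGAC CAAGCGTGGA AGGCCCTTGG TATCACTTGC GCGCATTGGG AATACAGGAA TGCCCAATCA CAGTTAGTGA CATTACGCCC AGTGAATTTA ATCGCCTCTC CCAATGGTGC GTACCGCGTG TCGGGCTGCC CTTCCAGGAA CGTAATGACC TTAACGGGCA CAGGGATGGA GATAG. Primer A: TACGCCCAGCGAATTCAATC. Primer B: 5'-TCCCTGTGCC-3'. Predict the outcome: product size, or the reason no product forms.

No product — primer A has no binding site in the template.

Primer A (TACGCCCAGCGAATTCAATC) does not match the top strand, and its reverse complement GATTGAATTCGCTGGGCGTA does not match either.
With no annealing site for primer A, no amplification occurs.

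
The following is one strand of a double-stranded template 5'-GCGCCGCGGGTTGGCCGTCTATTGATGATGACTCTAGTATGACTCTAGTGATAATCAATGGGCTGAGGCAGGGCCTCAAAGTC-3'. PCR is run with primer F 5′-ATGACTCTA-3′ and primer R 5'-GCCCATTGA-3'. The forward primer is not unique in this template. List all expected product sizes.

36 bp, 25 bp

The forward primer ATGACTCTA matches the top strand at positions 28–36, 39–47.
The reverse primer's reverse complement is TCAATGGGC, matching at positions 55–63.
Each forward site pairs with the reverse site to give a product ending at position 63: sizes 36, 25 bp.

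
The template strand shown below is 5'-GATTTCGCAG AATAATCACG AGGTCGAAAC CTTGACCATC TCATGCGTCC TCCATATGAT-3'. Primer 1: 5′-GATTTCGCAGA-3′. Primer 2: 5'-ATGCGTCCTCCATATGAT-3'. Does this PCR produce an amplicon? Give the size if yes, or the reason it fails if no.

Primer 1 (GATTTCGCAGA) matches the top strand at positions 1–11 (3' end points downstream).
Primer 2 (ATGCGTCCTCCATATGAT) also matches the top strand directly, at positions 43–60 — its reverse complement ATCATATGGAGGACGCAT is not present.
Both primers anneal to the bottom strand with 3' ends pointing the same way, so neither can prime synthesis back toward the other.

No product — both primers anneal to the same strand and extend in the same direction.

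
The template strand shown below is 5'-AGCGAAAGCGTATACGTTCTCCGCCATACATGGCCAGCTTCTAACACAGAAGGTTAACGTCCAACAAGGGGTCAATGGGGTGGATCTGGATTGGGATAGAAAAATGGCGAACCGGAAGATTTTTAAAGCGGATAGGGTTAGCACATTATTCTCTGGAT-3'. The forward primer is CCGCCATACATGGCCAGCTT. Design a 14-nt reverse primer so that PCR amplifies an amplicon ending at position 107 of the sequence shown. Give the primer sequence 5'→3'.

5'-CCATTTTTCTATCC-3'

The forward primer binds at positions 21–40; the product's 3' end on the top strand is position 107.
The reverse primer anneals to the top strand over positions 94–107, i.e. to GGATAGAAAAATGG.
Its sequence written 5'→3' is the reverse complement: CCATTTTTCTATCC.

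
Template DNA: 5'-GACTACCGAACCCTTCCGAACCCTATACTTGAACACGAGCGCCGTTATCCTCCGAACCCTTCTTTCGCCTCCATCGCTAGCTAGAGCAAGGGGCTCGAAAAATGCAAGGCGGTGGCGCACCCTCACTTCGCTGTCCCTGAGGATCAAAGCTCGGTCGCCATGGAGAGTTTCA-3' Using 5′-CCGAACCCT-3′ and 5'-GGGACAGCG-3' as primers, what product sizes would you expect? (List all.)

The forward primer CCGAACCCT matches the top strand at positions 6–14, 16–24, 52–60.
The reverse primer's reverse complement is CGCTGTCCC, matching at positions 129–137.
Each forward site pairs with the reverse site to give a product ending at position 137: sizes 132, 122, 86 bp.

132 bp, 122 bp, 86 bp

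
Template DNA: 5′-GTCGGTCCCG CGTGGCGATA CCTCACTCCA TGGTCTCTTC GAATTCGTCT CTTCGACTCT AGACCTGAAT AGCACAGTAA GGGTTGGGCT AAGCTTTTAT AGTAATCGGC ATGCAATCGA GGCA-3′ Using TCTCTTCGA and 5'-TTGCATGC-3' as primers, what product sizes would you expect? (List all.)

83 bp, 69 bp

The forward primer TCTCTTCGA matches the top strand at positions 34–42, 48–56.
The reverse primer's reverse complement is GCATGCAA, matching at positions 109–116.
Each forward site pairs with the reverse site to give a product ending at position 116: sizes 83, 69 bp.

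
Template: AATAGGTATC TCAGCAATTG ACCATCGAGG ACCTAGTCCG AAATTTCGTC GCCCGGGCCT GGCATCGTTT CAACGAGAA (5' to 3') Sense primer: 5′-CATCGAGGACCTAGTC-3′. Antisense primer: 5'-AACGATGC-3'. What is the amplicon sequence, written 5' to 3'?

5'-CATCGAGGACCTAGTCCGAAATTTCGTCGCCCGGGCCTGGCATCGTT-3'

The forward primer matches the template at positions 23–38.
Reverse complement of the reverse primer: GCATCGTT. This occurs on the top strand at positions 62–69.
The product is the template from position 23 through 69 (47 bp).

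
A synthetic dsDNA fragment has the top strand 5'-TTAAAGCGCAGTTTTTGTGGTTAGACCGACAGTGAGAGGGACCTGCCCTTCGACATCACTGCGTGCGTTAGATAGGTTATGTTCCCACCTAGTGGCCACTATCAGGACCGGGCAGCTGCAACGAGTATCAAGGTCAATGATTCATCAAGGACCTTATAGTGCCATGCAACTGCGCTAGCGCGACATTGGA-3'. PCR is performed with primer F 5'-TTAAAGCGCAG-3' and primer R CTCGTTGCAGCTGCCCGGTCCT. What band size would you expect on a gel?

125 bp

Scanning the template, TTAAAGCGCAG occurs at positions 1–11; this primer anneals to the bottom strand there with its 3' end pointing downstream.
The reverse primer's reverse complement is AGGACCGGGCAGCTGCAACGAG, which matches the template at positions 104–125.
Amplicon spans positions 1–125: 125 bp.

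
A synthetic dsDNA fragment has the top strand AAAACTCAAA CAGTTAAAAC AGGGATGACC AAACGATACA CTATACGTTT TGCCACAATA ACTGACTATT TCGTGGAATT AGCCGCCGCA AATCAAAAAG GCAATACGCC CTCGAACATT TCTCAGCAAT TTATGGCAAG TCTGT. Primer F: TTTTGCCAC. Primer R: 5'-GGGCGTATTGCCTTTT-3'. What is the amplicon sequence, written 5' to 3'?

5'-TTTTGCCACAATAACTGACTATTTCGTGGAATTAGCCGCCGCAAATCAAAAAGGCAATACGCCC-3'

The forward primer matches the template at positions 48–56.
Taking the reverse complement of GGGCGTATTGCCTTTT gives AAAAGGCAATACGCCC, found at positions 96–111 on the template; the primer anneals here to the top strand with its 3' end pointing upstream.
The product is the template from position 48 through 111 (64 bp).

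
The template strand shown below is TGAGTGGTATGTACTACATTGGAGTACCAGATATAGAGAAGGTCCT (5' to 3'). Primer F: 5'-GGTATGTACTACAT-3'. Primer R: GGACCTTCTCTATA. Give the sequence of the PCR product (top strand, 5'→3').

5'-GGTATGTACTACATTGGAGTACCAGATATAGAGAAGGTCC-3'

The forward primer matches the template at positions 6–19.
The reverse primer's reverse complement is TATAGAGAAGGTCC, which matches the template at positions 32–45.
The product is the template from position 6 through 45 (40 bp).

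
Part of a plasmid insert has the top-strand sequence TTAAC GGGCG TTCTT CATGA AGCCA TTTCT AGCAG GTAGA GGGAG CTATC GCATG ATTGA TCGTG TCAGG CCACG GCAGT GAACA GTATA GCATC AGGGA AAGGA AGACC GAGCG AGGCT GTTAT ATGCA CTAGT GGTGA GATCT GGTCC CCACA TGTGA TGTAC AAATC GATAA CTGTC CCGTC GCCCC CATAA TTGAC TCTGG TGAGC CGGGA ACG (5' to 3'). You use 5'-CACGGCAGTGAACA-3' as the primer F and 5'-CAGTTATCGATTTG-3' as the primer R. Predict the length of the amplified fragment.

107 bp

The forward primer matches the template at positions 72–85.
The reverse primer's reverse complement is CAAATCGATAACTG, which matches the template at positions 165–178.
Amplicon spans positions 72–178: 107 bp.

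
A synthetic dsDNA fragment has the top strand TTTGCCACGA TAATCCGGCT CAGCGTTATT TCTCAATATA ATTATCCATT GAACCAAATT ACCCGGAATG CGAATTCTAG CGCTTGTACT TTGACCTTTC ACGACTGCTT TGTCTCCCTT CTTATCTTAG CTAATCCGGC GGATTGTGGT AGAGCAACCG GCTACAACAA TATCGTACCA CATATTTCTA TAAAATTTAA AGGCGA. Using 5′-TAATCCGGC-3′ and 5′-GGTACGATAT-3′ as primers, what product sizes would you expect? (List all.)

169 bp, 48 bp

The forward primer TAATCCGGC matches the top strand at positions 11–19, 132–140.
The reverse primer's reverse complement is ATATCGTACC, matching at positions 170–179.
Each forward site pairs with the reverse site to give a product ending at position 179: sizes 169, 48 bp.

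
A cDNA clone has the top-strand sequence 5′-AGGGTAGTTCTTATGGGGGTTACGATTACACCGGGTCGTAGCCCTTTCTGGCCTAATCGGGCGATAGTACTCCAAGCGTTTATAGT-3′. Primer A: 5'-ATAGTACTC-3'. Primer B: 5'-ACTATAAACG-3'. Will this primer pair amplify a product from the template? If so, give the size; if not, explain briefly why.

Yes — a 23 bp product.

Primer A (ATAGTACTC) matches the top strand at positions 64–72; it acts as a forward primer.
Primer B's reverse complement is CGTTTATAGT, matching the top strand at positions 77–86; it acts as a reverse primer.
The 3' ends face each other across positions 64–86, giving a 23 bp product.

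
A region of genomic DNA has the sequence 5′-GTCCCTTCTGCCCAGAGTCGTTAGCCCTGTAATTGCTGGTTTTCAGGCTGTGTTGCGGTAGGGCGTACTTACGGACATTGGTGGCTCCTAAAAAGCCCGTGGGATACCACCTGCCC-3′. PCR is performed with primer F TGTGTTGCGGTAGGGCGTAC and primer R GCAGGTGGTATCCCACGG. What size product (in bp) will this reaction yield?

The forward primer matches the template at positions 49–68.
The reverse primer's reverse complement is CCGTGGGATACCACCTGC, which matches the template at positions 97–114.
Product length = (reverse-primer end) − (forward-primer start) + 1 = 114 − 49 + 1 = 66 bp.

66 bp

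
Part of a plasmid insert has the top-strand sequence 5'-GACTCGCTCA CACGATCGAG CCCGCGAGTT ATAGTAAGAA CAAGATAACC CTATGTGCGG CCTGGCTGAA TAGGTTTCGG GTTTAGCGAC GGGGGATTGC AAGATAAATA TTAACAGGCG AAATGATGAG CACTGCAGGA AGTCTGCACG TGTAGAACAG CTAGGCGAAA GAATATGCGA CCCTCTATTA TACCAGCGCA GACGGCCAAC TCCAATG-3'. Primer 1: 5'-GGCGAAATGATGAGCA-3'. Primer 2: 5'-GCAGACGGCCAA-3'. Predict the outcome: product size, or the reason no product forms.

Primer 1 (GGCGAAATGATGAGCA) matches the top strand at positions 117–132 (3' end points downstream).
Primer 2 (GCAGACGGCCAA) also matches the top strand directly, at positions 198–209 — its reverse complement TTGGCCGTCTGC is not present.
Both primers anneal to the bottom strand with 3' ends pointing the same way, so neither can prime synthesis back toward the other.

No product — both primers anneal to the same strand and extend in the same direction.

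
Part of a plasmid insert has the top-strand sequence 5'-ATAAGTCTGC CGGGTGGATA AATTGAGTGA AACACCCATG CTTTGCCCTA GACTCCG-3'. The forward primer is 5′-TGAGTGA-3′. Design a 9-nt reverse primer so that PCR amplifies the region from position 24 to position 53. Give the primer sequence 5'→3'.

5'-GTCTAGGGC-3'

The product's 3' end on the top strand is position 53.
The reverse primer anneals to the top strand over positions 45–53, i.e. to GCCCTAGAC.
Its sequence written 5'→3' is the reverse complement: GTCTAGGGC.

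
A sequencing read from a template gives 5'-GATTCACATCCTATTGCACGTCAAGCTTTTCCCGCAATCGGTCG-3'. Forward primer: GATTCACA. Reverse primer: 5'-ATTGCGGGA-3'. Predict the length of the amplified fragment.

The forward primer matches the template at positions 1–8.
Reverse complement of the reverse primer: TCCCGCAAT. This occurs on the top strand at positions 30–38.
The product runs from position 1 to position 38, so its length is 38 − 1 + 1 = 38 bp.

38 bp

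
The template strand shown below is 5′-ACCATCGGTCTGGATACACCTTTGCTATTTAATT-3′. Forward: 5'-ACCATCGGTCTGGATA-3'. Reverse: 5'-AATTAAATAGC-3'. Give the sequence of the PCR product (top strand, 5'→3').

5'-ACCATCGGTCTGGATACACCTTTGCTATTTAATT-3'

The forward primer matches the template at positions 1–16.
The reverse primer's reverse complement is GCTATTTAATT, which matches the template at positions 24–34.
The product is the template from position 1 through 34 (34 bp).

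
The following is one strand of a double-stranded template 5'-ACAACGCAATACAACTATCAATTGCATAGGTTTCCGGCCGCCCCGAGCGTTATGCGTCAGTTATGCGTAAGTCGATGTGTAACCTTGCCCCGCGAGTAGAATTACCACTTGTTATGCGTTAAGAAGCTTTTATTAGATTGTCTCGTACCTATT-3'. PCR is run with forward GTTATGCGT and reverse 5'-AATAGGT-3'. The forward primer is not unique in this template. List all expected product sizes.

105 bp, 94 bp, 43 bp

The forward primer GTTATGCGT matches the top strand at positions 49–57, 60–68, 111–119.
The reverse primer's reverse complement is ACCTATT, matching at positions 147–153.
Each forward site pairs with the reverse site to give a product ending at position 153: sizes 105, 94, 43 bp.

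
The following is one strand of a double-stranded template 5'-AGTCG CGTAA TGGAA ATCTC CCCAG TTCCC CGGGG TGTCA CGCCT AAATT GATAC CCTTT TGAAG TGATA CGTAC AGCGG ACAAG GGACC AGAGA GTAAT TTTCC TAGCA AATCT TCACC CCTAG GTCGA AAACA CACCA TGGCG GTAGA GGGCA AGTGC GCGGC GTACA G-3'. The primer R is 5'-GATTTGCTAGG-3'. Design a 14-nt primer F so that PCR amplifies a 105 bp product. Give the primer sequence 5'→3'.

5'-ATGGAAATCTCCCC-3'

The reverse primer's reverse complement CCTAGCAAATC matches the template at positions 104–114, so the product ends at position 114.
A 105 bp product then starts at position 114 − 105 + 1 = 10.
The forward primer is identical to the top strand there: ATGGAAATCTCCCC.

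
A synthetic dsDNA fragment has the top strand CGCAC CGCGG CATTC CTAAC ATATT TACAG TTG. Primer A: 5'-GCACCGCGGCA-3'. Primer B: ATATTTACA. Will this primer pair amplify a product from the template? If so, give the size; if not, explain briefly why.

Primer A (GCACCGCGGCA) matches the top strand at positions 2–12 (3' end points downstream).
Primer B (ATATTTACA) also matches the top strand directly, at positions 21–29 — its reverse complement TGTAAATAT is not present.
Both primers anneal to the bottom strand with 3' ends pointing the same way, so neither can prime synthesis back toward the other.

No product — both primers anneal to the same strand and extend in the same direction.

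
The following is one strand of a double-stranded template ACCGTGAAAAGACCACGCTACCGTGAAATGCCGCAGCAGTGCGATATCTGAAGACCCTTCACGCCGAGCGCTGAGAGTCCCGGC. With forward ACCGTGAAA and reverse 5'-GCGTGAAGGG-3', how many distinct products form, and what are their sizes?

Two products: 64 bp, 45 bp

The forward primer ACCGTGAAA matches the top strand at positions 1–9, 20–28.
The reverse primer's reverse complement is CCCTTCACGC, matching at positions 55–64.
Each forward site pairs with the reverse site to give a product ending at position 64: sizes 64, 45 bp.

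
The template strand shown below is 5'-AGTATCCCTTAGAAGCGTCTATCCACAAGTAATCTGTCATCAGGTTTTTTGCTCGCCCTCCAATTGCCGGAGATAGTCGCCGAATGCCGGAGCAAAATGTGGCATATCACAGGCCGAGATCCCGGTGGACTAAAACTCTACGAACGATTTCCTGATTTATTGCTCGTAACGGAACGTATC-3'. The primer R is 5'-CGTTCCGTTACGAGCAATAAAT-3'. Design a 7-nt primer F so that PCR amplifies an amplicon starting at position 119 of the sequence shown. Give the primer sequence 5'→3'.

The reverse primer's reverse complement ATTTATTGCTCGTAACGGAACG matches the template at positions 155–176; the product starts at position 119.
The forward primer is identical to the top strand over positions 119–125: ATCCCGG.

5'-ATCCCGG-3'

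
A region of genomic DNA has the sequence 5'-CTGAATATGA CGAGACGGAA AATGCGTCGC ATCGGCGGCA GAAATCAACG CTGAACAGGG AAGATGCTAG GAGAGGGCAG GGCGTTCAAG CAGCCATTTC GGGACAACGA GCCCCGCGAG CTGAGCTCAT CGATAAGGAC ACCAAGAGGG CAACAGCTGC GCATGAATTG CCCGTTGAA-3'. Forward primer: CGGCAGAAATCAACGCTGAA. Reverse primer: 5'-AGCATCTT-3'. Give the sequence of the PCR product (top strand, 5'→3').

5'-CGGCAGAAATCAACGCTGAACAGGGAAGATGCT-3'

Scanning the template, CGGCAGAAATCAACGCTGAA occurs at positions 36–55; this primer anneals to the bottom strand there with its 3' end pointing downstream.
The reverse primer's reverse complement is AAGATGCT, which matches the template at positions 61–68.
The product is the template from position 36 through 68 (33 bp).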